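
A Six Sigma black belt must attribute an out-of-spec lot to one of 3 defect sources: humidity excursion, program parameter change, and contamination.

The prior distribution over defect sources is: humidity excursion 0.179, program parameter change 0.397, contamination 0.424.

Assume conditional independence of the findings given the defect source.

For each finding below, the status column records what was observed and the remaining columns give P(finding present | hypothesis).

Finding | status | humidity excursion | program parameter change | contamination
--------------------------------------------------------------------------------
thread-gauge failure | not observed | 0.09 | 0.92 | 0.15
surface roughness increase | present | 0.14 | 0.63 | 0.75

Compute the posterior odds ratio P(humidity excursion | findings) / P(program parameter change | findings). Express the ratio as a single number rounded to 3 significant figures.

1.14

Posterior odds equal prior odds times the likelihood ratio; only the two competing hypotheses matter (using 1 − P(present | H) for each absent finding).
  humidity excursion: 0.179 × (1 − 0.09) × 0.14 = 0.022805
  program parameter change: 0.397 × (1 − 0.92) × 0.63 = 0.020009
Posterior odds = 0.022805 / 0.020009 ≈ 1.14.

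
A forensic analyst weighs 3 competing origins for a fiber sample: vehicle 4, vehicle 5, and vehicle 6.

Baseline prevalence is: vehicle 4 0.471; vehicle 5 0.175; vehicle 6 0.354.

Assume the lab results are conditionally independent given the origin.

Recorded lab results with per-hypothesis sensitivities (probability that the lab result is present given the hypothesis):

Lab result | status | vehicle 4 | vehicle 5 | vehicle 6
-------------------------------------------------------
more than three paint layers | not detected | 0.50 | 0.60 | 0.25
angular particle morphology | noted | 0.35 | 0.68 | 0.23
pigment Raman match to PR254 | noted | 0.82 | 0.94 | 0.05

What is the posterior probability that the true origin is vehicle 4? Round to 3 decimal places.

0.586

By Bayes' rule with conditional independence, the unnormalized weight for each hypothesis is prior × ∏ likelihoods (using 1 − P(present | H) for each absent lab result):
  vehicle 4: 0.471 × (1 − 0.50) × 0.35 × 0.82 = 0.067588
  vehicle 5: 0.175 × (1 − 0.60) × 0.68 × 0.94 = 0.044744
  vehicle 6: 0.354 × (1 − 0.25) × 0.23 × 0.05 = 0.0030532
Marginal likelihood of the evidence = 0.11539.
P(vehicle 4 | evidence) = 0.067588 / 0.11539 ≈ 0.586.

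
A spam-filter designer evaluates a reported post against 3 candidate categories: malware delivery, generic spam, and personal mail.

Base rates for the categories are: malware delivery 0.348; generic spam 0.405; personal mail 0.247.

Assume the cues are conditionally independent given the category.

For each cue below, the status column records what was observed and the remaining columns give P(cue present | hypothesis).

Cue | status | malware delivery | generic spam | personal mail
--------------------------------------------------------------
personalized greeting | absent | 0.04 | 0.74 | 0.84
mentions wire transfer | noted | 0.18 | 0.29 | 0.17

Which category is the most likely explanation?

For each hypothesis, the unnormalized posterior weight is prior × product of the cue likelihoods (using 1 − P(present | H) for each absent cue):
  malware delivery: 0.348 × (1 − 0.04) × 0.18 = 0.060134
  generic spam: 0.405 × (1 − 0.74) × 0.29 = 0.030537
  personal mail: 0.247 × (1 − 0.84) × 0.17 = 0.0067184
Normalizing constant Z = 0.060134 + 0.030537 + 0.0067184 = 0.09739.
P(malware delivery | evidence) ≈ 0.060134 / 0.09739 ≈ 0.617
P(generic spam | evidence) ≈ 0.030537 / 0.09739 ≈ 0.314
P(personal mail | evidence) ≈ 0.0067184 / 0.09739 ≈ 0.069
The largest is 0.617, so malware delivery is most probable.

malware delivery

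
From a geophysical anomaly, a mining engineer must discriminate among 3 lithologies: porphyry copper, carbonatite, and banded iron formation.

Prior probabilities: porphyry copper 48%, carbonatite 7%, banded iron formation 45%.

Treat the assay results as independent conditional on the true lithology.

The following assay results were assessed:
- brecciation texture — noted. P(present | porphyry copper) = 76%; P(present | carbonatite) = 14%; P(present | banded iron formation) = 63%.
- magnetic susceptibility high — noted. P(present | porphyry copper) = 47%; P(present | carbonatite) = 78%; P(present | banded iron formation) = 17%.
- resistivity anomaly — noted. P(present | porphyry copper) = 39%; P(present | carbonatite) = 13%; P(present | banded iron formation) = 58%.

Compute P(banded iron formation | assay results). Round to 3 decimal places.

By Bayes' rule with conditional independence, the unnormalized weight for each hypothesis is prior × ∏ likelihoods:
  porphyry copper: 0.48 × 0.76 × 0.47 × 0.39 = 0.066868
  carbonatite: 0.07 × 0.14 × 0.78 × 0.13 = 0.00099372
  banded iron formation: 0.45 × 0.63 × 0.17 × 0.58 = 0.027953
Normalizing constant Z = 0.066868 + 0.00099372 + 0.027953 = 0.095815.
P(banded iron formation | evidence) = 0.027953 / 0.095815 ≈ 0.292.

0.292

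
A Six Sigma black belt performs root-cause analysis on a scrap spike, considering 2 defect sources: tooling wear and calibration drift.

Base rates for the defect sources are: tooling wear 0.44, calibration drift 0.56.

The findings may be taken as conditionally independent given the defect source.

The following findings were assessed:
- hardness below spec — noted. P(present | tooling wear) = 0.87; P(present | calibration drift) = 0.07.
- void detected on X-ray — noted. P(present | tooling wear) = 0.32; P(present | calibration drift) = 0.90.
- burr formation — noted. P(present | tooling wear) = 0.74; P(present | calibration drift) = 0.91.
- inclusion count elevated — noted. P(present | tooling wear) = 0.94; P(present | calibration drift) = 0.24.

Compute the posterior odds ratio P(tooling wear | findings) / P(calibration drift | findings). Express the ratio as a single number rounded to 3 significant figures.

11.1

Posterior odds equal prior odds times the likelihood ratio; only the two competing hypotheses matter.
  tooling wear: 0.44 × 0.87 × 0.32 × 0.74 × 0.94 = 0.085208
  calibration drift: 0.56 × 0.07 × 0.90 × 0.91 × 0.24 = 0.0077052
Odds(tooling wear : calibration drift) = 0.085208 / 0.0077052 ≈ 11.1.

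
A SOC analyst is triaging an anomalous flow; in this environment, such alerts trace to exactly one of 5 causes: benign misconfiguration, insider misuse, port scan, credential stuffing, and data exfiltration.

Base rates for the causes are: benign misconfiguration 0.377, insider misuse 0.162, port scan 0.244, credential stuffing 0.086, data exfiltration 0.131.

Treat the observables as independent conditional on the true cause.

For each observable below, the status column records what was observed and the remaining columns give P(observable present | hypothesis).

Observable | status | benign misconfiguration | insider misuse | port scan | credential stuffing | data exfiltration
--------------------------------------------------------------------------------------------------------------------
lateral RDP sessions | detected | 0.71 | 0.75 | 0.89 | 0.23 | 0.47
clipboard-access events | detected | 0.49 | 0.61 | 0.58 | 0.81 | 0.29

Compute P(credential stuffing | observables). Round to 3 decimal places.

0.044

Multiply each prior by the joint likelihood of the observable pattern:
  benign misconfiguration: 0.377 × 0.71 × 0.49 = 0.13116
  insider misuse: 0.162 × 0.75 × 0.61 = 0.074115
  port scan: 0.244 × 0.89 × 0.58 = 0.12595
  credential stuffing: 0.086 × 0.23 × 0.81 = 0.016022
  data exfiltration: 0.131 × 0.47 × 0.29 = 0.017855
The unnormalized weights sum to 0.3651.
P(credential stuffing | evidence) = 0.016022 / 0.3651 ≈ 0.044.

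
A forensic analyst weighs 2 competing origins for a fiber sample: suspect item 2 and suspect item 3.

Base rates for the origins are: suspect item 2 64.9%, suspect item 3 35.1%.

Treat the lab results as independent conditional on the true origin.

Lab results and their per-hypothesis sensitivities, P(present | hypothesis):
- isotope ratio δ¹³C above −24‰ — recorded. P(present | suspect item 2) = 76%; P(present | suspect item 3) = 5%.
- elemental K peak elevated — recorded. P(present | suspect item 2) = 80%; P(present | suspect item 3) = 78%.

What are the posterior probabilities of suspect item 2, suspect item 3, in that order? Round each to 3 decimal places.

Multiply each prior by the joint likelihood of the lab result pattern:
  suspect item 2: 0.649 × 0.76 × 0.80 = 0.39459
  suspect item 3: 0.351 × 0.05 × 0.78 = 0.013689
Marginal likelihood of the evidence = 0.40828.
P(suspect item 2 | evidence) = 0.39459 / 0.40828 ≈ 0.966
P(suspect item 3 | evidence) = 0.013689 / 0.40828 ≈ 0.034

0.966, 0.034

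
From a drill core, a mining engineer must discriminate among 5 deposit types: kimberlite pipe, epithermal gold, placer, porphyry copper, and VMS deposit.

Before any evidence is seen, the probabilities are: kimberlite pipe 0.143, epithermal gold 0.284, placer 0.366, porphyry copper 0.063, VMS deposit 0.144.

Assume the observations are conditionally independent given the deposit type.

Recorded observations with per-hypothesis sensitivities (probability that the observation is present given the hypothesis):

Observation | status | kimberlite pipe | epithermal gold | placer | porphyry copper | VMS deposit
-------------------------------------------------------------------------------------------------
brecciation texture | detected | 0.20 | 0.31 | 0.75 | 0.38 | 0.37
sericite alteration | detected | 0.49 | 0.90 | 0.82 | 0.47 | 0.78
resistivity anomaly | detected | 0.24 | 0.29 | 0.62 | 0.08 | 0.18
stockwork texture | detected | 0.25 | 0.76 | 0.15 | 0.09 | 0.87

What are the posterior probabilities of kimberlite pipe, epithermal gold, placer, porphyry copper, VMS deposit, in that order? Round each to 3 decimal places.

By Bayes' rule with conditional independence, the unnormalized weight for each hypothesis is prior × ∏ likelihoods:
  kimberlite pipe: 0.143 × 0.20 × 0.49 × 0.24 × 0.25 = 0.00084084
  epithermal gold: 0.284 × 0.31 × 0.90 × 0.29 × 0.76 = 0.017464
  placer: 0.366 × 0.75 × 0.82 × 0.62 × 0.15 = 0.020933
  porphyry copper: 0.063 × 0.38 × 0.47 × 0.08 × 0.09 = 8.1013e-05
  VMS deposit: 0.144 × 0.37 × 0.78 × 0.18 × 0.87 = 0.006508
Normalizing constant Z = 0.00084084 + 0.017464 + 0.020933 + 8.1013e-05 + 0.006508 = 0.045827.
P(kimberlite pipe | evidence) = 0.00084084 / 0.045827 ≈ 0.018
P(epithermal gold | evidence) = 0.017464 / 0.045827 ≈ 0.381
P(placer | evidence) = 0.020933 / 0.045827 ≈ 0.457
P(porphyry copper | evidence) = 8.1013e-05 / 0.045827 ≈ 0.002
P(VMS deposit | evidence) = 0.006508 / 0.045827 ≈ 0.142

0.018, 0.381, 0.457, 0.002, 0.142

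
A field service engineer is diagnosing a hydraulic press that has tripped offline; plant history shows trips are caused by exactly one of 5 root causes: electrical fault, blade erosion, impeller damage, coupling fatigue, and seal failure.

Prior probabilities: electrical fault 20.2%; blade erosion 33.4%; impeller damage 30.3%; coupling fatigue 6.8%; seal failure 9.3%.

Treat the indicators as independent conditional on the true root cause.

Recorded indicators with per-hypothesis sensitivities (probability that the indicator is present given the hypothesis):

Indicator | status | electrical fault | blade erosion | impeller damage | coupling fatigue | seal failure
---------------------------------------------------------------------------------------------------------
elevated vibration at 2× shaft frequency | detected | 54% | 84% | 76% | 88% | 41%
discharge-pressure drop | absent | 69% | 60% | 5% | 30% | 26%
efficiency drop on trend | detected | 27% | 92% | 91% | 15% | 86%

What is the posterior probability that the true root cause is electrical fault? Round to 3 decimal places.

By Bayes' rule with conditional independence, the unnormalized weight for each hypothesis is prior × ∏ likelihoods (using 1 − P(present | H) for each absent indicator):
  electrical fault: 0.202 × 0.54 × (1 − 0.69) × 0.27 = 0.00913
  blade erosion: 0.334 × 0.84 × (1 − 0.60) × 0.92 = 0.10325
  impeller damage: 0.303 × 0.76 × (1 − 0.05) × 0.91 = 0.19908
  coupling fatigue: 0.068 × 0.88 × (1 − 0.30) × 0.15 = 0.0062832
  seal failure: 0.093 × 0.41 × (1 − 0.26) × 0.86 = 0.024266
Marginal likelihood of the evidence = 0.342.
P(electrical fault | evidence) = 0.00913 / 0.342 ≈ 0.027.

0.027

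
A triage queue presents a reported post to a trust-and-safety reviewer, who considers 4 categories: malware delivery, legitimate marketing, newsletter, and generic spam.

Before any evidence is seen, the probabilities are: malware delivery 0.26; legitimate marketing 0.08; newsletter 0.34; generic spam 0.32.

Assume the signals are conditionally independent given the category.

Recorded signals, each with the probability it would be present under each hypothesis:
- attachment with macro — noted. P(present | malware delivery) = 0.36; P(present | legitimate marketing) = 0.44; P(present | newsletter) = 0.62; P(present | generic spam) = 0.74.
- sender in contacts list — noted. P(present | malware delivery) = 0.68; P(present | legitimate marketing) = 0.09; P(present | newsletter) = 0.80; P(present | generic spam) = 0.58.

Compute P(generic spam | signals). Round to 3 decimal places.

0.368

For each hypothesis, the unnormalized posterior weight is prior × product of the signal likelihoods:
  malware delivery: 0.26 × 0.36 × 0.68 = 0.063648
  legitimate marketing: 0.08 × 0.44 × 0.09 = 0.003168
  newsletter: 0.34 × 0.62 × 0.80 = 0.16864
  generic spam: 0.32 × 0.74 × 0.58 = 0.13734
Normalizing constant Z = 0.063648 + 0.003168 + 0.16864 + 0.13734 = 0.3728.
P(generic spam | evidence) = 0.13734 / 0.3728 ≈ 0.368.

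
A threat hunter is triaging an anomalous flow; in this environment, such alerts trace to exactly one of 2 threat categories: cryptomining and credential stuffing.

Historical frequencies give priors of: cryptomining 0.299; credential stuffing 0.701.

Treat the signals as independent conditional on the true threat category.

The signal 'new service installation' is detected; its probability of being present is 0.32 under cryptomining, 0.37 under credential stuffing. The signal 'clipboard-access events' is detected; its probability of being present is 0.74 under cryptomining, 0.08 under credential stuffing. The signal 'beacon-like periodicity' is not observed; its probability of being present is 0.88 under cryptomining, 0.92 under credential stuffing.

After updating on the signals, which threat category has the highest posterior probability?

cryptomining

For each hypothesis, the unnormalized posterior weight is prior × product of the signal likelihoods (using 1 − P(present | H) for each absent signal):
  cryptomining: 0.299 × 0.32 × 0.74 × (1 − 0.88) = 0.0084964
  credential stuffing: 0.701 × 0.37 × 0.08 × (1 − 0.92) = 0.00166
Normalizing constant Z = 0.0084964 + 0.00166 = 0.010156.
P(cryptomining | evidence) ≈ 0.0084964 / 0.010156 ≈ 0.837
P(credential stuffing | evidence) ≈ 0.00166 / 0.010156 ≈ 0.163
The largest is 0.837, so cryptomining is most probable.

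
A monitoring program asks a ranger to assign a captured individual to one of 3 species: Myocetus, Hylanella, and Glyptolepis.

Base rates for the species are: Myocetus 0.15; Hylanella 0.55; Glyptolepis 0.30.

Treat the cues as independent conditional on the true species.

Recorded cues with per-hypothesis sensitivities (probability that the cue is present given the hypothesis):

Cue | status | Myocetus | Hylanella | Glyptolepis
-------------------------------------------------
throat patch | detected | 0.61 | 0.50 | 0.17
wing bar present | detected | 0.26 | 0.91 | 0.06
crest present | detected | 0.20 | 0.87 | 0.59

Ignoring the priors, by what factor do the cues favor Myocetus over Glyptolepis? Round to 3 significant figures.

5.27

The Bayes factor is the ratio of the joint likelihoods of the cue pattern under the two hypotheses.
  Myocetus: 0.61 × 0.26 × 0.20 = 0.03172
  Glyptolepis: 0.17 × 0.06 × 0.59 = 0.006018
Bayes factor = 0.03172 / 0.006018 ≈ 5.27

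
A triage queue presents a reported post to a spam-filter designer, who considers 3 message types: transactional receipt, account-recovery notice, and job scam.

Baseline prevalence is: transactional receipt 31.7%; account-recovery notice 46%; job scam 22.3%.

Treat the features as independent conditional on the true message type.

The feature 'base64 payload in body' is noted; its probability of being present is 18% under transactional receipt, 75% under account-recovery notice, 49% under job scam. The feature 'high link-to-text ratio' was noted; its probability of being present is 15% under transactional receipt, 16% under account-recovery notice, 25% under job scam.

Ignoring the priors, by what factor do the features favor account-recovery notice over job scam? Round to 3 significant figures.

0.980

The Bayes factor is the ratio of the joint likelihoods of the feature pattern under the two hypotheses.
  account-recovery notice: 0.75 × 0.16 = 0.12
  job scam: 0.49 × 0.25 = 0.1225
Bayes factor = 0.12 / 0.1225 ≈ 0.980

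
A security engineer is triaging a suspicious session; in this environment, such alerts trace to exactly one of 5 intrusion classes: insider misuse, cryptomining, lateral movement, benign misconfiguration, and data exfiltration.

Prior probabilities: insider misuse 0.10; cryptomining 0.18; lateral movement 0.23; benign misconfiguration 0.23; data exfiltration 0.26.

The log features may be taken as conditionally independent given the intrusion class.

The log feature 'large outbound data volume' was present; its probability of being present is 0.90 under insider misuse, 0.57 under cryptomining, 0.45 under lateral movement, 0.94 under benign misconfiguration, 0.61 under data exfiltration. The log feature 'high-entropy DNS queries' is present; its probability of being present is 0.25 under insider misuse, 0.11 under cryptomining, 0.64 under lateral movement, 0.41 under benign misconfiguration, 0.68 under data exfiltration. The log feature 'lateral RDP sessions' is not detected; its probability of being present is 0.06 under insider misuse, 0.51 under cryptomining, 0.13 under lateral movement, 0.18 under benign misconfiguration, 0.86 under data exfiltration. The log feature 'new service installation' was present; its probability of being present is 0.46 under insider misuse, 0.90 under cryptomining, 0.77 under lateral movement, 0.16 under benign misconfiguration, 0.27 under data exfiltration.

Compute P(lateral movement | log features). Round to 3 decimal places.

Multiply each prior by the joint likelihood of the log feature pattern (using 1 − P(present | H) for each absent log feature):
  insider misuse: 0.10 × 0.90 × 0.25 × (1 − 0.06) × 0.46 = 0.009729
  cryptomining: 0.18 × 0.57 × 0.11 × (1 − 0.51) × 0.90 = 0.0049771
  lateral movement: 0.23 × 0.45 × 0.64 × (1 − 0.13) × 0.77 = 0.044374
  benign misconfiguration: 0.23 × 0.94 × 0.41 × (1 − 0.18) × 0.16 = 0.01163
  data exfiltration: 0.26 × 0.61 × 0.68 × (1 − 0.86) × 0.27 = 0.0040767
Marginal likelihood of the evidence = 0.074787.
P(lateral movement | evidence) = 0.044374 / 0.074787 ≈ 0.593.

0.593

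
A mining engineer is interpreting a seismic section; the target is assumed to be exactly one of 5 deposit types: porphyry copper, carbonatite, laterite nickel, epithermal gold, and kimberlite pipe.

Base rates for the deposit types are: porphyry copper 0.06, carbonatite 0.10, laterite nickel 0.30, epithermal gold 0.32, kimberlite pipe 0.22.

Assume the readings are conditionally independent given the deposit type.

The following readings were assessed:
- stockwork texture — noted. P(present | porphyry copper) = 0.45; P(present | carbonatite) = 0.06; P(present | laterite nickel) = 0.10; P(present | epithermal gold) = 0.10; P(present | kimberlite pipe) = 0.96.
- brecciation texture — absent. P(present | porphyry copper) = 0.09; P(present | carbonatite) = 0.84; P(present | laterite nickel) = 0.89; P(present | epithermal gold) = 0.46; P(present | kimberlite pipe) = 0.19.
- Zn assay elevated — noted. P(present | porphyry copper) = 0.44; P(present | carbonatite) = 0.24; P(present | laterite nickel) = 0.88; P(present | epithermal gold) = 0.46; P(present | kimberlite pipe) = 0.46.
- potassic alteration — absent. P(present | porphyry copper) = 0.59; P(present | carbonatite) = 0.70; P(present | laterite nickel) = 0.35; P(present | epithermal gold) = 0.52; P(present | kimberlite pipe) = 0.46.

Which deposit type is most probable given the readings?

kimberlite pipe

Multiply each prior by the joint likelihood of the reading pattern (using 1 − P(present | H) for each absent reading):
  porphyry copper: 0.06 × 0.45 × (1 − 0.09) × 0.44 × (1 − 0.59) = 0.0044324
  carbonatite: 0.10 × 0.06 × (1 − 0.84) × 0.24 × (1 − 0.70) = 6.912e-05
  laterite nickel: 0.30 × 0.10 × (1 − 0.89) × 0.88 × (1 − 0.35) = 0.0018876
  epithermal gold: 0.32 × 0.10 × (1 − 0.46) × 0.46 × (1 − 0.52) = 0.0038154
  kimberlite pipe: 0.22 × 0.96 × (1 − 0.19) × 0.46 × (1 − 0.46) = 0.042494
Normalizing constant Z = 0.0044324 + 6.912e-05 + 0.0018876 + 0.0038154 + 0.042494 = 0.052699.
P(porphyry copper | evidence) ≈ 0.0044324 / 0.052699 ≈ 0.084
P(carbonatite | evidence) ≈ 6.912e-05 / 0.052699 ≈ 0.001
P(laterite nickel | evidence) ≈ 0.0018876 / 0.052699 ≈ 0.036
P(epithermal gold | evidence) ≈ 0.0038154 / 0.052699 ≈ 0.072
P(kimberlite pipe | evidence) ≈ 0.042494 / 0.052699 ≈ 0.806
The largest is 0.806, so kimberlite pipe is most probable.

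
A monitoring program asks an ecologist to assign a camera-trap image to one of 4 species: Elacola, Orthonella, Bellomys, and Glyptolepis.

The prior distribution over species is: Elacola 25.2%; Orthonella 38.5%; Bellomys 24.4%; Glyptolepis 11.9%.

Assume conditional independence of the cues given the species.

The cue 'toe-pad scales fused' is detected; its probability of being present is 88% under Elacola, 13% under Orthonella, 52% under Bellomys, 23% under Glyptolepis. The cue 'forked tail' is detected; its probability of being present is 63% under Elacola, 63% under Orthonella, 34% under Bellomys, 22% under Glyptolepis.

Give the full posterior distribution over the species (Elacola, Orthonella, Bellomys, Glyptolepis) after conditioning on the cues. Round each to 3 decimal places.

0.634, 0.143, 0.196, 0.027

Multiply each prior by the joint likelihood of the cue pattern:
  Elacola: 0.252 × 0.88 × 0.63 = 0.13971
  Orthonella: 0.385 × 0.13 × 0.63 = 0.031532
  Bellomys: 0.244 × 0.52 × 0.34 = 0.043139
  Glyptolepis: 0.119 × 0.23 × 0.22 = 0.0060214
Normalizing constant Z = 0.13971 + 0.031532 + 0.043139 + 0.0060214 = 0.2204.
P(Elacola | evidence) = 0.13971 / 0.2204 ≈ 0.634
P(Orthonella | evidence) = 0.031532 / 0.2204 ≈ 0.143
P(Bellomys | evidence) = 0.043139 / 0.2204 ≈ 0.196
P(Glyptolepis | evidence) = 0.0060214 / 0.2204 ≈ 0.027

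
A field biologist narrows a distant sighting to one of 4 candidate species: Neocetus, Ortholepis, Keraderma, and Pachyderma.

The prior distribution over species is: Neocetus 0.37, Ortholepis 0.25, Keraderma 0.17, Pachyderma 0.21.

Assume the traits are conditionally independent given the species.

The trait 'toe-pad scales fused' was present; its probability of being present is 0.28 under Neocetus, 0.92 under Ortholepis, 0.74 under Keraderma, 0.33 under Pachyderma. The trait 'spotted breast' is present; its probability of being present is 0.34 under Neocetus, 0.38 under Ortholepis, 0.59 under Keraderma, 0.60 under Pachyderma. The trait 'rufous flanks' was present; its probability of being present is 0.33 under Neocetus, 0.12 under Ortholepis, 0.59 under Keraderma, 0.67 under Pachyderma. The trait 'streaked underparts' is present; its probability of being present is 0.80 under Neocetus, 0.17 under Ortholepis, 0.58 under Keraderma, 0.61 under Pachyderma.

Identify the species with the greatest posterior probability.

Multiply each prior by the joint likelihood of the trait pattern:
  Neocetus: 0.37 × 0.28 × 0.34 × 0.33 × 0.80 = 0.0092991
  Ortholepis: 0.25 × 0.92 × 0.38 × 0.12 × 0.17 = 0.001783
  Keraderma: 0.17 × 0.74 × 0.59 × 0.59 × 0.58 = 0.025399
  Pachyderma: 0.21 × 0.33 × 0.60 × 0.67 × 0.61 = 0.016994
Marginal likelihood of the evidence = 0.053475.
P(Neocetus | evidence) ≈ 0.0092991 / 0.053475 ≈ 0.174
P(Ortholepis | evidence) ≈ 0.001783 / 0.053475 ≈ 0.033
P(Keraderma | evidence) ≈ 0.025399 / 0.053475 ≈ 0.475
P(Pachyderma | evidence) ≈ 0.016994 / 0.053475 ≈ 0.318
The largest is 0.475, so Keraderma is most probable.

Keraderma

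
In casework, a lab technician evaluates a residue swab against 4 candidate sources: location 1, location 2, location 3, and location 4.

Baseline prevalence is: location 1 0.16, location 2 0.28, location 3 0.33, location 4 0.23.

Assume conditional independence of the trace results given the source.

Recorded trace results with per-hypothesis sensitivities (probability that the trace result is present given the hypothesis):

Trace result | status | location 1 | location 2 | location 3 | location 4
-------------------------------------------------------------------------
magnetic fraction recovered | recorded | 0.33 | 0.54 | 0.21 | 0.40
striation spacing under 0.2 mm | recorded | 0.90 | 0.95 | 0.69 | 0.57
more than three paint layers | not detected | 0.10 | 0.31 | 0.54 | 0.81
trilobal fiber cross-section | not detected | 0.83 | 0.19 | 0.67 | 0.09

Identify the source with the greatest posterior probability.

location 2

By Bayes' rule with conditional independence, the unnormalized weight for each hypothesis is prior × ∏ likelihoods (using 1 − P(present | H) for each absent trace result):
  location 1: 0.16 × 0.33 × 0.90 × (1 − 0.10) × (1 − 0.83) = 0.0072706
  location 2: 0.28 × 0.54 × 0.95 × (1 − 0.31) × (1 − 0.19) = 0.08028
  location 3: 0.33 × 0.21 × 0.69 × (1 − 0.54) × (1 − 0.67) = 0.0072586
  location 4: 0.23 × 0.40 × 0.57 × (1 − 0.81) × (1 − 0.09) = 0.0090669
Normalizing constant Z = 0.0072706 + 0.08028 + 0.0072586 + 0.0090669 = 0.10388.
P(location 1 | evidence) ≈ 0.0072706 / 0.10388 ≈ 0.070
P(location 2 | evidence) ≈ 0.08028 / 0.10388 ≈ 0.773
P(location 3 | evidence) ≈ 0.0072586 / 0.10388 ≈ 0.070
P(location 4 | evidence) ≈ 0.0090669 / 0.10388 ≈ 0.087
The largest is 0.773, so location 2 is most probable.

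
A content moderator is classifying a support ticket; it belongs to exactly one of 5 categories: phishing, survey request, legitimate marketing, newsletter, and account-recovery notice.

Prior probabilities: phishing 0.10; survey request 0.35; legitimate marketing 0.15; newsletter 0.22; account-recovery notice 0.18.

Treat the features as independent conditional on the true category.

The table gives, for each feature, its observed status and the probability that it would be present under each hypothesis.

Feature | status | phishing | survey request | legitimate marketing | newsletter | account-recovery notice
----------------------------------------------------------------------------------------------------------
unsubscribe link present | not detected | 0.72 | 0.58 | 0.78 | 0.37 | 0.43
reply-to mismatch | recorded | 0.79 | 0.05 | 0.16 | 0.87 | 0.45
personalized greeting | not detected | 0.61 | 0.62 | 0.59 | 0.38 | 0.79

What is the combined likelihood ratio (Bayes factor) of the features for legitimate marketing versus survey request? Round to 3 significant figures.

1.81

Joint likelihood of the feature pattern under each hypothesis (using 1 − P(present | H) for each absent feature):
  legitimate marketing: (1 − 0.78) × 0.16 × (1 − 0.59) = 0.014432
  survey request: (1 − 0.58) × 0.05 × (1 − 0.62) = 0.00798
Bayes factor = 0.014432 / 0.00798 ≈ 1.81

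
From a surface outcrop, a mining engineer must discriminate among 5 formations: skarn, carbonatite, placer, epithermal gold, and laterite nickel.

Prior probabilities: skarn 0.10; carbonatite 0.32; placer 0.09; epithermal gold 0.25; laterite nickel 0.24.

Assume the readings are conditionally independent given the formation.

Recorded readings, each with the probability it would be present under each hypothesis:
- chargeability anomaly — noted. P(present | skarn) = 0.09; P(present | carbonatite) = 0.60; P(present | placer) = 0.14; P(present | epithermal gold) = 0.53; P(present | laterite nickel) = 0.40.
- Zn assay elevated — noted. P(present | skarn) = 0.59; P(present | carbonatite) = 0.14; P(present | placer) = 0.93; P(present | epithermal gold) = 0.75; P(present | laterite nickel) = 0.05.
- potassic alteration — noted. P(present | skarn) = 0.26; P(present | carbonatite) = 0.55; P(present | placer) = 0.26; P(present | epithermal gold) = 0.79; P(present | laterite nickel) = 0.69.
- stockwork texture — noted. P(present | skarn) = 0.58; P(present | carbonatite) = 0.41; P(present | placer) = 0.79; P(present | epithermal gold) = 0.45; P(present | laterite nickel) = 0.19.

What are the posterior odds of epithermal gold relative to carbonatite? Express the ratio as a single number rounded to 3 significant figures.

5.83

The normalizing constant cancels in an odds ratio, so compute prior × likelihood for the two hypotheses only:
  epithermal gold: 0.25 × 0.53 × 0.75 × 0.79 × 0.45 = 0.035328
  carbonatite: 0.32 × 0.60 × 0.14 × 0.55 × 0.41 = 0.0060614
Posterior odds = 0.035328 / 0.0060614 ≈ 5.83.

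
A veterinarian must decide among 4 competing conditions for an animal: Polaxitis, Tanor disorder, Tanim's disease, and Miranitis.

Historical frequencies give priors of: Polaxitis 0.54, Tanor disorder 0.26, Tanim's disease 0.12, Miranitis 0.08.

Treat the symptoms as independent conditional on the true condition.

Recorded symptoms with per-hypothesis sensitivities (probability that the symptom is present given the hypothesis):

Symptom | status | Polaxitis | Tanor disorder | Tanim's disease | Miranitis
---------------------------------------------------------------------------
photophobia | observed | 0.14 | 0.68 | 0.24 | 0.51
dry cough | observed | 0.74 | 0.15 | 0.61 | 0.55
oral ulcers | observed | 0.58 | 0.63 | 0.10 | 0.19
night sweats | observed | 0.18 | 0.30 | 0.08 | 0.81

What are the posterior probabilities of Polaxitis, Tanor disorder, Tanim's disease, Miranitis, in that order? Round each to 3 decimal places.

0.404, 0.347, 0.010, 0.239

By Bayes' rule with conditional independence, the unnormalized weight for each hypothesis is prior × ∏ likelihoods:
  Polaxitis: 0.54 × 0.14 × 0.74 × 0.58 × 0.18 = 0.0058406
  Tanor disorder: 0.26 × 0.68 × 0.15 × 0.63 × 0.30 = 0.0050123
  Tanim's disease: 0.12 × 0.24 × 0.61 × 0.10 × 0.08 = 0.00014054
  Miranitis: 0.08 × 0.51 × 0.55 × 0.19 × 0.81 = 0.0034535
Marginal likelihood of the evidence = 0.014447.
P(Polaxitis | evidence) = 0.0058406 / 0.014447 ≈ 0.404
P(Tanor disorder | evidence) = 0.0050123 / 0.014447 ≈ 0.347
P(Tanim's disease | evidence) = 0.00014054 / 0.014447 ≈ 0.010
P(Miranitis | evidence) = 0.0034535 / 0.014447 ≈ 0.239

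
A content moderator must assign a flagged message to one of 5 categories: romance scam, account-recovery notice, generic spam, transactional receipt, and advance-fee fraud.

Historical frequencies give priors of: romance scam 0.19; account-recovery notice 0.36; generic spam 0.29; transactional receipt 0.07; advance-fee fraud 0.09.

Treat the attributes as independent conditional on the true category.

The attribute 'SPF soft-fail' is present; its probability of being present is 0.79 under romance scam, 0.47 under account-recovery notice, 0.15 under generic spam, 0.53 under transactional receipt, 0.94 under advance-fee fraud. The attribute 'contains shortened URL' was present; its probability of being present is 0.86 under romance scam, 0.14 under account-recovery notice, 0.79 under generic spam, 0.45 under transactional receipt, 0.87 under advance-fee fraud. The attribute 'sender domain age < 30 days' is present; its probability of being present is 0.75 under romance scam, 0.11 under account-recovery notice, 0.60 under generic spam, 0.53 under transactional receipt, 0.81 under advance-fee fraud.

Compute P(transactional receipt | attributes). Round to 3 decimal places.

0.047

By Bayes' rule with conditional independence, the unnormalized weight for each hypothesis is prior × ∏ likelihoods:
  romance scam: 0.19 × 0.79 × 0.86 × 0.75 = 0.096814
  account-recovery notice: 0.36 × 0.47 × 0.14 × 0.11 = 0.0026057
  generic spam: 0.29 × 0.15 × 0.79 × 0.60 = 0.020619
  transactional receipt: 0.07 × 0.53 × 0.45 × 0.53 = 0.0088484
  advance-fee fraud: 0.09 × 0.94 × 0.87 × 0.81 = 0.059618
Marginal likelihood of the evidence = 0.18851.
P(transactional receipt | evidence) = 0.0088484 / 0.18851 ≈ 0.047.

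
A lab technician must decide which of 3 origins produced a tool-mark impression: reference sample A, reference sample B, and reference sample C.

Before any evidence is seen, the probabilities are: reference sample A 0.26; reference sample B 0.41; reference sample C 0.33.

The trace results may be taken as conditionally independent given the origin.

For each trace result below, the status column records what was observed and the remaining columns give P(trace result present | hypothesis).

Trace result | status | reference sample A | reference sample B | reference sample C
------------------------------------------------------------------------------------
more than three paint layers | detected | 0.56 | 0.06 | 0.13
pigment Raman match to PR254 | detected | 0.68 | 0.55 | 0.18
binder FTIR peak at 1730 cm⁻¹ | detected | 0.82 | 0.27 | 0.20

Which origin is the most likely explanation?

For each hypothesis, the unnormalized posterior weight is prior × product of the trace result likelihoods:
  reference sample A: 0.26 × 0.56 × 0.68 × 0.82 = 0.081187
  reference sample B: 0.41 × 0.06 × 0.55 × 0.27 = 0.0036531
  reference sample C: 0.33 × 0.13 × 0.18 × 0.20 = 0.0015444
Normalizing constant Z = 0.081187 + 0.0036531 + 0.0015444 = 0.086384.
P(reference sample A | evidence) ≈ 0.081187 / 0.086384 ≈ 0.940
P(reference sample B | evidence) ≈ 0.0036531 / 0.086384 ≈ 0.042
P(reference sample C | evidence) ≈ 0.0015444 / 0.086384 ≈ 0.018
The largest is 0.940, so reference sample A is most probable.

reference sample A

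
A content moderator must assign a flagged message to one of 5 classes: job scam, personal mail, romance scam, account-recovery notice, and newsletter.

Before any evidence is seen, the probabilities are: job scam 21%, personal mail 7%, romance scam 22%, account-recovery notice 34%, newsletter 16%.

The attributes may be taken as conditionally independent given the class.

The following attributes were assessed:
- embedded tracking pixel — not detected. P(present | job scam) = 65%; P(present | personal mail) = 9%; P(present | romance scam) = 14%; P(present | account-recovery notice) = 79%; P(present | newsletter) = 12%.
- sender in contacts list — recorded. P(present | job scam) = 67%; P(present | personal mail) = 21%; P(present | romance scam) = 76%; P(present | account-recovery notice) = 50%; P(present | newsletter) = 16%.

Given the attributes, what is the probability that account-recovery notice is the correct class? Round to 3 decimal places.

0.135

By Bayes' rule with conditional independence, the unnormalized weight for each hypothesis is prior × ∏ likelihoods (using 1 − P(present | H) for each absent attribute):
  job scam: 0.21 × (1 − 0.65) × 0.67 = 0.049245
  personal mail: 0.07 × (1 − 0.09) × 0.21 = 0.013377
  romance scam: 0.22 × (1 − 0.14) × 0.76 = 0.14379
  account-recovery notice: 0.34 × (1 − 0.79) × 0.50 = 0.0357
  newsletter: 0.16 × (1 − 0.12) × 0.16 = 0.022528
Normalizing constant Z = 0.049245 + 0.013377 + 0.14379 + 0.0357 + 0.022528 = 0.26464.
P(account-recovery notice | evidence) = 0.0357 / 0.26464 ≈ 0.135.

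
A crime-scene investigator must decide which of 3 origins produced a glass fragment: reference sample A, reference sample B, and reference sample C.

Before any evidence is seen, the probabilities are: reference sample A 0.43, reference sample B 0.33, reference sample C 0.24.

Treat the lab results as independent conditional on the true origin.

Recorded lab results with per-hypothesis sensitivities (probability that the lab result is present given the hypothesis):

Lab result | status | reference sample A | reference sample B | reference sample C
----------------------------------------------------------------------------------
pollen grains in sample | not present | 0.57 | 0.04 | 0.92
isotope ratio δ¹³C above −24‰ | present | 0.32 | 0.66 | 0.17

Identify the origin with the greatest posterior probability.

Multiply each prior by the joint likelihood of the lab result pattern (using 1 − P(present | H) for each absent lab result):
  reference sample A: 0.43 × (1 − 0.57) × 0.32 = 0.059168
  reference sample B: 0.33 × (1 − 0.04) × 0.66 = 0.20909
  reference sample C: 0.24 × (1 − 0.92) × 0.17 = 0.003264
The unnormalized weights sum to 0.27152.
P(reference sample A | evidence) ≈ 0.059168 / 0.27152 ≈ 0.218
P(reference sample B | evidence) ≈ 0.20909 / 0.27152 ≈ 0.770
P(reference sample C | evidence) ≈ 0.003264 / 0.27152 ≈ 0.012
The largest is 0.770, so reference sample B is most probable.

reference sample B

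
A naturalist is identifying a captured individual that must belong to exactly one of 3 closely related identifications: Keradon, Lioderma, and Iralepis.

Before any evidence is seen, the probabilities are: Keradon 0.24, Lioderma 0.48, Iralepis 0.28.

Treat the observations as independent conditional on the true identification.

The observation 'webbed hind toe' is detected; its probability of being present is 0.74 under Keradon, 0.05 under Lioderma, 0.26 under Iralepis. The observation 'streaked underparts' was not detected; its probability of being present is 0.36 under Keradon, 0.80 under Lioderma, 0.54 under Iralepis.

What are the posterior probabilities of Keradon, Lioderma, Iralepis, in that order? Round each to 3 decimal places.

0.748, 0.032, 0.220

Multiply each prior by the joint likelihood of the evidence pattern (using 1 − P(present | H) for each absent observation):
  Keradon: 0.24 × 0.74 × (1 − 0.36) = 0.11366
  Lioderma: 0.48 × 0.05 × (1 − 0.80) = 0.0048
  Iralepis: 0.28 × 0.26 × (1 − 0.54) = 0.033488
The unnormalized weights sum to 0.15195.
P(Keradon | evidence) = 0.11366 / 0.15195 ≈ 0.748
P(Lioderma | evidence) = 0.0048 / 0.15195 ≈ 0.032
P(Iralepis | evidence) = 0.033488 / 0.15195 ≈ 0.220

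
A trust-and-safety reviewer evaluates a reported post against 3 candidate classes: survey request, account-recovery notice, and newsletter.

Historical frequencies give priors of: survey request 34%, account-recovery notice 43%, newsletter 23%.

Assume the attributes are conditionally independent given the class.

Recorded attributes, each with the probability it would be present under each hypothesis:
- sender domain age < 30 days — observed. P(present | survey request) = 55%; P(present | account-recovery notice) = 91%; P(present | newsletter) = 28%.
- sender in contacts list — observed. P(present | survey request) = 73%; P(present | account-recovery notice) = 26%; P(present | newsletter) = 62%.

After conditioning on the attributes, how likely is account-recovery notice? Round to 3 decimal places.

By Bayes' rule with conditional independence, the unnormalized weight for each hypothesis is prior × ∏ likelihoods:
  survey request: 0.34 × 0.55 × 0.73 = 0.13651
  account-recovery notice: 0.43 × 0.91 × 0.26 = 0.10174
  newsletter: 0.23 × 0.28 × 0.62 = 0.039928
Normalizing constant Z = 0.13651 + 0.10174 + 0.039928 = 0.27818.
P(account-recovery notice | evidence) = 0.10174 / 0.27818 ≈ 0.366.

0.366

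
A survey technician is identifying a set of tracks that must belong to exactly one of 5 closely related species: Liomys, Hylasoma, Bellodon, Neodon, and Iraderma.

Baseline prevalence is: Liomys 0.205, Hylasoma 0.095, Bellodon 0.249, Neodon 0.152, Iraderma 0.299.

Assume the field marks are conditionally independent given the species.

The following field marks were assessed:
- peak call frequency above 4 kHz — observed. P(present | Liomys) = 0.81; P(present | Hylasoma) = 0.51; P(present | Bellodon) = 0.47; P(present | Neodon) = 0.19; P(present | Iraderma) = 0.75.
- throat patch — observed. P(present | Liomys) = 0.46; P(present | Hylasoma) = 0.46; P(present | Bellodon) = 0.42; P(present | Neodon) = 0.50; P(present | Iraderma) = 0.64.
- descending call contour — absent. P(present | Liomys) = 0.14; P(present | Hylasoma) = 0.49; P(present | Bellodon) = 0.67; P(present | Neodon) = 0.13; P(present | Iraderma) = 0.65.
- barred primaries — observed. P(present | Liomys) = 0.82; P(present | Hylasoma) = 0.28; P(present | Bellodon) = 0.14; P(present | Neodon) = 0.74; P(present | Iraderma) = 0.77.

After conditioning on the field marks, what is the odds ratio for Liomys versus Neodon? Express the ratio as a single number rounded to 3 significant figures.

5.79

Posterior odds equal prior odds times the likelihood ratio; only the two competing hypotheses matter (using 1 − P(present | H) for each absent field mark).
  Liomys: 0.205 × 0.81 × 0.46 × (1 − 0.14) × 0.82 = 0.053865
  Neodon: 0.152 × 0.19 × 0.50 × (1 − 0.13) × 0.74 = 0.0092965
Odds(Liomys : Neodon) = 0.053865 / 0.0092965 ≈ 5.79.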